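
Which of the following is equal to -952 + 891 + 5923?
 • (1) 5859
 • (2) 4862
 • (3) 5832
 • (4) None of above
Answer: 4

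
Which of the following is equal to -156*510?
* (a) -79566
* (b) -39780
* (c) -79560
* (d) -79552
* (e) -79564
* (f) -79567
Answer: c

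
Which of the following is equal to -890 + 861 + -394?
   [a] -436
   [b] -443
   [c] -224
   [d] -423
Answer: d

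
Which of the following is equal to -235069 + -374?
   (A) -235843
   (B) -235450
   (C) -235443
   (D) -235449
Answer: C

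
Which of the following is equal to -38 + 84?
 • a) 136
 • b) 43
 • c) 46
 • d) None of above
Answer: c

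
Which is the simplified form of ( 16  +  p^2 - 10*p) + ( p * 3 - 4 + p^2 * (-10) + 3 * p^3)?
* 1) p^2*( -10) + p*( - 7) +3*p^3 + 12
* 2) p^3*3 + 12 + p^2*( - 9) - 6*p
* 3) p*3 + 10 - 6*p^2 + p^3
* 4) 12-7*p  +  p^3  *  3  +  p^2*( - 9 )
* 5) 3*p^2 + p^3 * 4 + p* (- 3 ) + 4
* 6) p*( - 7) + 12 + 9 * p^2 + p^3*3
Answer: 4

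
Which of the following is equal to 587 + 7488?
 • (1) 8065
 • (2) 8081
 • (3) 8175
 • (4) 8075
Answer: 4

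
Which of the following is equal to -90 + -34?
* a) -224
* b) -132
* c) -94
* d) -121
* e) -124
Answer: e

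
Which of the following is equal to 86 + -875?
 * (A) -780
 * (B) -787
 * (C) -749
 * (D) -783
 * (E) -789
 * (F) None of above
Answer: E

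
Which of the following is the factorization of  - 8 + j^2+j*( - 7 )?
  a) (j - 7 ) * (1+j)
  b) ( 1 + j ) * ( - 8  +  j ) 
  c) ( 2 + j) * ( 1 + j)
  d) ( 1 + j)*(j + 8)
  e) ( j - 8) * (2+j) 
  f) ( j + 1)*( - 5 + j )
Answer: b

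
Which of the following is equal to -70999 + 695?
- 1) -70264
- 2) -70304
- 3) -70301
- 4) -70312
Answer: 2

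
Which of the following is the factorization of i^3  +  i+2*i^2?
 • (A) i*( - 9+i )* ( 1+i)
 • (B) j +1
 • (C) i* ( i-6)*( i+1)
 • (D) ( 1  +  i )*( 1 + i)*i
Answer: D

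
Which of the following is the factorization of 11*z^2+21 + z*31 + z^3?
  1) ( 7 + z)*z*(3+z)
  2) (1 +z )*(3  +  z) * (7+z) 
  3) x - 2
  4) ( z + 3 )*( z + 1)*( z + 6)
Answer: 2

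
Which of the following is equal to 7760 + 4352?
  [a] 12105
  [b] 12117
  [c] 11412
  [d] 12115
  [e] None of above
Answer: e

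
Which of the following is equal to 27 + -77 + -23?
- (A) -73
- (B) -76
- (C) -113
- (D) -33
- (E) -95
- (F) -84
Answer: A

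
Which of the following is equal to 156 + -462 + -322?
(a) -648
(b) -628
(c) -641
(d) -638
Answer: b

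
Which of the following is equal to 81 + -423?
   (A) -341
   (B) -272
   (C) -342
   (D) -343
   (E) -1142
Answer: C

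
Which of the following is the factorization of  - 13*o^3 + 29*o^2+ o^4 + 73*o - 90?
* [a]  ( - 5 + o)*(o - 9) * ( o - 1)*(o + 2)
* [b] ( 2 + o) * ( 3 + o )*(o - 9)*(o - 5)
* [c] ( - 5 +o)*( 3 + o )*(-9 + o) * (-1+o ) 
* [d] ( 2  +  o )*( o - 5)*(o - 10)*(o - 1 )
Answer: a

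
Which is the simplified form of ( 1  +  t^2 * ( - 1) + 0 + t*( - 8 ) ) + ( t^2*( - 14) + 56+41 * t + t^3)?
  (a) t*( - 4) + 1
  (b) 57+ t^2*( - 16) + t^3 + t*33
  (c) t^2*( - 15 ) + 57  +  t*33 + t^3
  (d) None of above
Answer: c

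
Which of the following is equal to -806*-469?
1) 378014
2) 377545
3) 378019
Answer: 1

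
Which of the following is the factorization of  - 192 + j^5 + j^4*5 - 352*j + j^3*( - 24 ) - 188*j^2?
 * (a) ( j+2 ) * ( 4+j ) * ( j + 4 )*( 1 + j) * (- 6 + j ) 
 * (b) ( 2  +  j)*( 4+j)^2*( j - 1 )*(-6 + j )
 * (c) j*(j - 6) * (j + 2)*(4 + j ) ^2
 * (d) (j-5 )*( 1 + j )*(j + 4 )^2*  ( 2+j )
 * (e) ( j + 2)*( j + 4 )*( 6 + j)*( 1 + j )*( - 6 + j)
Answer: a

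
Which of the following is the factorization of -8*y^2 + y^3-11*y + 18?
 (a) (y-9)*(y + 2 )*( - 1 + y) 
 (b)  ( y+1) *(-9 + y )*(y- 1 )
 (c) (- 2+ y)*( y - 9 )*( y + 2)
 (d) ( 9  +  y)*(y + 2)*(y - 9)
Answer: a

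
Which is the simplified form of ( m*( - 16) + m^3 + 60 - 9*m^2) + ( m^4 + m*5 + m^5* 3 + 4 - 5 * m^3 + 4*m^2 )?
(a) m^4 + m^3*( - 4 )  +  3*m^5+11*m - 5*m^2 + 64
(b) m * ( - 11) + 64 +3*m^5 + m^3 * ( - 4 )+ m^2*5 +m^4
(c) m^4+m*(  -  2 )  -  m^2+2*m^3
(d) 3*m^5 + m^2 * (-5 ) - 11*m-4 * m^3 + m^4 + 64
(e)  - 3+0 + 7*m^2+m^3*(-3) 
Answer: d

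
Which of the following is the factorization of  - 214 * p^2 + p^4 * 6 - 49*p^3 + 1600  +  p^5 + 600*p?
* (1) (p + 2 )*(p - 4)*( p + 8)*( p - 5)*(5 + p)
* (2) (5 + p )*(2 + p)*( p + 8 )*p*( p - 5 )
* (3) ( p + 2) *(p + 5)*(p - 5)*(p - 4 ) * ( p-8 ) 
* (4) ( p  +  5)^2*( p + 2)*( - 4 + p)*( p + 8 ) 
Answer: 1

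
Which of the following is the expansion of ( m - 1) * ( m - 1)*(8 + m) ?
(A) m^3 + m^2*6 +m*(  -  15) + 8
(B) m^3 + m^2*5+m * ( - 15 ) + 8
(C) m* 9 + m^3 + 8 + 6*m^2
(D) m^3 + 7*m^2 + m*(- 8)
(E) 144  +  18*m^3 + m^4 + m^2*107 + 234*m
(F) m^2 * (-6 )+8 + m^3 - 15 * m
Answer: A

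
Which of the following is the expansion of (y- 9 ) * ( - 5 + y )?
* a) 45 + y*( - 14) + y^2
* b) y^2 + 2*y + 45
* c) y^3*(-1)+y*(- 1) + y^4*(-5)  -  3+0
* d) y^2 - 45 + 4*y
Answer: a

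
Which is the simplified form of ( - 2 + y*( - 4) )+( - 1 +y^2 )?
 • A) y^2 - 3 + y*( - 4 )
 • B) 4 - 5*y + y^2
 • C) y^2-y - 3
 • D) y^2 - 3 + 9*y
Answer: A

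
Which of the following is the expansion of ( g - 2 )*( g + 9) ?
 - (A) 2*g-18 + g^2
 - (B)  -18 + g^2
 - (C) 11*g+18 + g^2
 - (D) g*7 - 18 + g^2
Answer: D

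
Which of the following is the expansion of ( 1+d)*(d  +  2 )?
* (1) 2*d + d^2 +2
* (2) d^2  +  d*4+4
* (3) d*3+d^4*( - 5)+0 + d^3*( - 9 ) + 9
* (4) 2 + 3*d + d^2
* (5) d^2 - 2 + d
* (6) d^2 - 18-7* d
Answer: 4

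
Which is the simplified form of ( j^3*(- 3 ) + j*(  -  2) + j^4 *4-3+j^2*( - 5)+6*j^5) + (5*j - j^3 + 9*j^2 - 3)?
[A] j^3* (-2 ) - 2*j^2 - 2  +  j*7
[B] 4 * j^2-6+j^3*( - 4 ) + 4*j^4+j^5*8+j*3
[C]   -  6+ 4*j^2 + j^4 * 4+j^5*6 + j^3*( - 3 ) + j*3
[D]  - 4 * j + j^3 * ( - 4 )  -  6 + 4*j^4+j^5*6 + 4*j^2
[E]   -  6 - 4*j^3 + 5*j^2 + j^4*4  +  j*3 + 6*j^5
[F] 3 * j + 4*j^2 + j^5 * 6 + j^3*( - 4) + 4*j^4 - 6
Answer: F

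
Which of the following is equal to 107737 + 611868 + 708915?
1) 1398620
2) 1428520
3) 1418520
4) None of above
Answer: 2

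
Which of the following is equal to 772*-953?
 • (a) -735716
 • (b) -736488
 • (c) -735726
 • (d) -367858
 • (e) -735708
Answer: a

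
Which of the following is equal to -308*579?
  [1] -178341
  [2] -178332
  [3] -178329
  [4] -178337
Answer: 2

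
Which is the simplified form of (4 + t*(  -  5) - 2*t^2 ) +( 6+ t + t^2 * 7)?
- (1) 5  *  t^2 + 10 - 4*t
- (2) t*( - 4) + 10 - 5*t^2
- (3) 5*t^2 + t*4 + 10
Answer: 1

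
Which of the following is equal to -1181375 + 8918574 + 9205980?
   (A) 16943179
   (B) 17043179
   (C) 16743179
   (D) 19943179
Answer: A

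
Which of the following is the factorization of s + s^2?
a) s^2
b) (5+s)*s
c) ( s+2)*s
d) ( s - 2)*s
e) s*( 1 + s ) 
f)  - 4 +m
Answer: e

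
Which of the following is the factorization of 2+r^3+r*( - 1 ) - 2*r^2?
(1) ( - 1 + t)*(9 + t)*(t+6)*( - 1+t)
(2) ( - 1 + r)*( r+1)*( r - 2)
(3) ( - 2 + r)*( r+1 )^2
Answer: 2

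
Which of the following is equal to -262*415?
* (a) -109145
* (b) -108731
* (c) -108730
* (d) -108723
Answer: c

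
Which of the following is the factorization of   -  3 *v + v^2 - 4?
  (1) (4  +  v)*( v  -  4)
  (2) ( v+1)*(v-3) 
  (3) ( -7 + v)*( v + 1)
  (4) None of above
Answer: 4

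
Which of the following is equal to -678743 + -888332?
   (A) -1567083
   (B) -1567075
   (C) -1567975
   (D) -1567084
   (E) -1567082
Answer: B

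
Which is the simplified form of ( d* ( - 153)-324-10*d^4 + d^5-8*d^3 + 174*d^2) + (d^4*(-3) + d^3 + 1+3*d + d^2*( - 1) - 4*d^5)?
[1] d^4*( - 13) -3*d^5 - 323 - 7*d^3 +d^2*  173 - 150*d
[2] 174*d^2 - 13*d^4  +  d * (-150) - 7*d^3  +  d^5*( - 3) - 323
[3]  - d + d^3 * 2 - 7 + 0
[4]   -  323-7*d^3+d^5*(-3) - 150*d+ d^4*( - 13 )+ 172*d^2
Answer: 1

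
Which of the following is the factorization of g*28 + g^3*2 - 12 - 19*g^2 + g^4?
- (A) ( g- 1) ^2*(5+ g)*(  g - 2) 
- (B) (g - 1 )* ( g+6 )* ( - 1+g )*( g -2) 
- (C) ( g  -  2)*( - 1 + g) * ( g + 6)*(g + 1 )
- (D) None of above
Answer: B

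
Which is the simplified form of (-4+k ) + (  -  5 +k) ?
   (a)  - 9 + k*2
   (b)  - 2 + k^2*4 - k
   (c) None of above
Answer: a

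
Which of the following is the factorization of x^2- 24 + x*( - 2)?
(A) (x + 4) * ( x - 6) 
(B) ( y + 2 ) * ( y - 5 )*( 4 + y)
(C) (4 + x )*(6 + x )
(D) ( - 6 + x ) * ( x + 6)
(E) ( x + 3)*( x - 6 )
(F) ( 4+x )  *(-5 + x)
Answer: A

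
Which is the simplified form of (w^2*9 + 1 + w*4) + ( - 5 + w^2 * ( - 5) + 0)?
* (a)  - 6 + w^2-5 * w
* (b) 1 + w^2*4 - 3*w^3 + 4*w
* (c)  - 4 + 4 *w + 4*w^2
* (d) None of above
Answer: c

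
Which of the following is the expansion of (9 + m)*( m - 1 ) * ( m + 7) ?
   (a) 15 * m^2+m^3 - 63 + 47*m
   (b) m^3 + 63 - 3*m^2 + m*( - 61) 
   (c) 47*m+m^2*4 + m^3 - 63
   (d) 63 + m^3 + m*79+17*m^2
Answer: a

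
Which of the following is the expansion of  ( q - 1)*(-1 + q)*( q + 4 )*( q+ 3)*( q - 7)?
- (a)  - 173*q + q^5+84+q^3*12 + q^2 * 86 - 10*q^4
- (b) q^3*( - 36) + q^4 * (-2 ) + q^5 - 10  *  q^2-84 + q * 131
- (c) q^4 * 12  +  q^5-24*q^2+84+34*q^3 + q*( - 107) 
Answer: b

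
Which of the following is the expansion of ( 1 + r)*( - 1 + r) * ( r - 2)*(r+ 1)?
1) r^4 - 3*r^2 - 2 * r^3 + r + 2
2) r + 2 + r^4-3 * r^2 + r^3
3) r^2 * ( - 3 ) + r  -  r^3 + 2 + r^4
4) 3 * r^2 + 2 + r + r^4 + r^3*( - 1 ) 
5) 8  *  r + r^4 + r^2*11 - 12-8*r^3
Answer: 3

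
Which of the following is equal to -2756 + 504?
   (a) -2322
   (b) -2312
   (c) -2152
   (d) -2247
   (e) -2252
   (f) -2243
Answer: e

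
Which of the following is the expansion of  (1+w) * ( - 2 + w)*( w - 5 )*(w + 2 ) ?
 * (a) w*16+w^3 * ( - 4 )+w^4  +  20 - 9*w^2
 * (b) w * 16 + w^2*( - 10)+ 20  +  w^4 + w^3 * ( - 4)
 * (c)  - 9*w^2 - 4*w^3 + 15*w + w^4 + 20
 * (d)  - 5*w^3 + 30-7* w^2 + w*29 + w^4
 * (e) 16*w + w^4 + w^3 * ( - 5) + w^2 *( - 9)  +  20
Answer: a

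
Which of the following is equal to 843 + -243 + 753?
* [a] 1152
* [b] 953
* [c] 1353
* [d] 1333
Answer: c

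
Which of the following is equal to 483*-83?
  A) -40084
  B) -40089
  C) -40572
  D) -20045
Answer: B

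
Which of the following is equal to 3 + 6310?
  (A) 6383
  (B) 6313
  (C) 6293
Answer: B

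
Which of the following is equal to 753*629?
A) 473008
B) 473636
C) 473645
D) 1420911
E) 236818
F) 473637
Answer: F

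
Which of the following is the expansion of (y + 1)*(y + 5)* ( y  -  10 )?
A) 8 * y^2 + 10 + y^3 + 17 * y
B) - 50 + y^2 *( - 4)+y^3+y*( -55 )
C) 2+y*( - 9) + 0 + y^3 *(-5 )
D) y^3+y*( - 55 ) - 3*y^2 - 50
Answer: B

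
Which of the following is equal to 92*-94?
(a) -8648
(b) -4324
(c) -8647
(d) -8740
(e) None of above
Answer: a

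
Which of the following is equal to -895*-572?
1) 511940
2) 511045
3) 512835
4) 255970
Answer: 1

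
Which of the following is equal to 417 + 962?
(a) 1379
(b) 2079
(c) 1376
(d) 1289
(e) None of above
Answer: a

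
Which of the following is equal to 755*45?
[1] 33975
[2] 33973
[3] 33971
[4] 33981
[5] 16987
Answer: 1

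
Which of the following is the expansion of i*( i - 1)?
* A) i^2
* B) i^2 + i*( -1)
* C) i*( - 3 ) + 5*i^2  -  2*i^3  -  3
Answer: B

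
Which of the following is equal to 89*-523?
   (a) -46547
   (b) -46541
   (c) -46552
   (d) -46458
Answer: a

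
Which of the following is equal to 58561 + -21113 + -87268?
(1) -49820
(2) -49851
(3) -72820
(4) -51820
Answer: 1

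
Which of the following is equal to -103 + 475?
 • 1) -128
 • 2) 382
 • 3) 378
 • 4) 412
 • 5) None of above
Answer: 5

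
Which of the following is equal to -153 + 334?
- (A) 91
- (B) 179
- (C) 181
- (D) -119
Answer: C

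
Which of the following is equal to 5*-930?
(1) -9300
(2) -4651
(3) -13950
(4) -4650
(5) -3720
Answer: 4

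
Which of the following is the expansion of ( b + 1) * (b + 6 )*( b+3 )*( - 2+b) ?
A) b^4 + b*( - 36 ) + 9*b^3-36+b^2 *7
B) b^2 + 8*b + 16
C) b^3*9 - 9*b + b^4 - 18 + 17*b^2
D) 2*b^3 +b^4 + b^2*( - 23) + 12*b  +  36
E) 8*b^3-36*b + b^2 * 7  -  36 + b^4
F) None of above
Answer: E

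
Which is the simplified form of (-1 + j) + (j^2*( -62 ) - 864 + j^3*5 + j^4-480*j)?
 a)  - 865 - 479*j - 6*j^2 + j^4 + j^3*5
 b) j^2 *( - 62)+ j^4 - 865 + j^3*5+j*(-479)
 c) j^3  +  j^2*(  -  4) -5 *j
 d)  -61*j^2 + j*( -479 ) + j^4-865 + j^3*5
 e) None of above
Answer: b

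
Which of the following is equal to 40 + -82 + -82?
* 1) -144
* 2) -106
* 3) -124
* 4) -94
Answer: 3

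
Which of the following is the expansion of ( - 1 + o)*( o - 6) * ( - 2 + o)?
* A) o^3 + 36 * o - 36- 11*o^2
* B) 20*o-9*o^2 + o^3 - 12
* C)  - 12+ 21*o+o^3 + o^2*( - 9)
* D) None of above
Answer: B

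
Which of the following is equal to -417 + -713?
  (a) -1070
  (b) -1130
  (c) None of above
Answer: b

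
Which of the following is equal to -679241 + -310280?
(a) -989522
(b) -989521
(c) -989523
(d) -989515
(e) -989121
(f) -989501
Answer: b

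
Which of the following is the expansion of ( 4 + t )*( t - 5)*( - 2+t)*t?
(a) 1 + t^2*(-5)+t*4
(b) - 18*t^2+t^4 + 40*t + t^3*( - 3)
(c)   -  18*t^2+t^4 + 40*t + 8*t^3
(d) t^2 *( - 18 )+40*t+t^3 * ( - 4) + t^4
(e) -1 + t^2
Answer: b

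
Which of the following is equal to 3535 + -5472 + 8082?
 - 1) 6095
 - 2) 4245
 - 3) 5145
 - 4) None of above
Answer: 4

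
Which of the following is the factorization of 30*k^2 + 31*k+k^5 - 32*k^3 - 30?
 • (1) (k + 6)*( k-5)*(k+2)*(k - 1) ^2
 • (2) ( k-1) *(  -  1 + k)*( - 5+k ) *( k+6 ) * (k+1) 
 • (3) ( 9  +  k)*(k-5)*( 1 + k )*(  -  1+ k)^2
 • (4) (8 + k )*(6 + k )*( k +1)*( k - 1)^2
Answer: 2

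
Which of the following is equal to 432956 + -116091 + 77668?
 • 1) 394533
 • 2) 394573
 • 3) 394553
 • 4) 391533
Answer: 1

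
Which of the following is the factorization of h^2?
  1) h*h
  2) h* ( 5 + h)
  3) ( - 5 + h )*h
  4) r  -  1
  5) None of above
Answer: 1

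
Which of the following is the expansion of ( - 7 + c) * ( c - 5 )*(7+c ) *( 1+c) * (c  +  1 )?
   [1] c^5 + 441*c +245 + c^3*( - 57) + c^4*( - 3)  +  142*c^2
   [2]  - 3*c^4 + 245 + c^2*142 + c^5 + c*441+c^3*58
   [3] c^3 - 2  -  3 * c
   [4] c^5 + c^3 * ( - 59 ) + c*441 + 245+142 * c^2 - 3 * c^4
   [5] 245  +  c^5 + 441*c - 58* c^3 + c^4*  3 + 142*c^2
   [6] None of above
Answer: 6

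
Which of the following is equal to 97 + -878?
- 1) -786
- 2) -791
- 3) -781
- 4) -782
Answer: 3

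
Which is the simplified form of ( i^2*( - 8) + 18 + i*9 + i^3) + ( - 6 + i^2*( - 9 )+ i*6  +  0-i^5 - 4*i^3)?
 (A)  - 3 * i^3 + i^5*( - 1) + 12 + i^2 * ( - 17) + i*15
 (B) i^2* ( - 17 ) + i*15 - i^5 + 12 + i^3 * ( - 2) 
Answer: A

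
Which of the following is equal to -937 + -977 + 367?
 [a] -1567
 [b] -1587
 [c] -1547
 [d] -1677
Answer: c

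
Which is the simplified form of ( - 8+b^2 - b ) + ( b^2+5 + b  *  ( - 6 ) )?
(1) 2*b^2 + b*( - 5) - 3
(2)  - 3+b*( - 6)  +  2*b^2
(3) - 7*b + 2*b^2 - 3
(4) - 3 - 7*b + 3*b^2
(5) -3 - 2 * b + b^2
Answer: 3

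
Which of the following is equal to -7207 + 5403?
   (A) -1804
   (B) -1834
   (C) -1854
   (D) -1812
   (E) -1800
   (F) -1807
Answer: A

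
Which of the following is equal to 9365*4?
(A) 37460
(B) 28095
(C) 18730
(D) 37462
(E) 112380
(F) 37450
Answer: A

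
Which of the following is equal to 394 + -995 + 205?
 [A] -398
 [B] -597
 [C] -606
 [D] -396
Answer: D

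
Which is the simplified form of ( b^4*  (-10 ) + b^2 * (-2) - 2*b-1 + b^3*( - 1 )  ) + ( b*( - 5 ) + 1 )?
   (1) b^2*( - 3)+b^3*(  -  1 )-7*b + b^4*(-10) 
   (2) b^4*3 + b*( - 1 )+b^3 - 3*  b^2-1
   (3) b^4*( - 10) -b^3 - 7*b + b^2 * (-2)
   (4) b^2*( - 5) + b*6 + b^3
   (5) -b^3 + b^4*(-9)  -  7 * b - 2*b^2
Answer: 3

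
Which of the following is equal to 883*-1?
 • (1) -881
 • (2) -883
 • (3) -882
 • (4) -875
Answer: 2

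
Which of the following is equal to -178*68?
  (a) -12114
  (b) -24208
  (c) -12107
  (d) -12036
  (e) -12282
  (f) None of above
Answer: f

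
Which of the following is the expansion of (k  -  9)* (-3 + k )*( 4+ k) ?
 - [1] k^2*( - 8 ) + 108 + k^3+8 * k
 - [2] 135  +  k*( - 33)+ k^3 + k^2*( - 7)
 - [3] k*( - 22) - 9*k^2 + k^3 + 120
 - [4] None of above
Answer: 4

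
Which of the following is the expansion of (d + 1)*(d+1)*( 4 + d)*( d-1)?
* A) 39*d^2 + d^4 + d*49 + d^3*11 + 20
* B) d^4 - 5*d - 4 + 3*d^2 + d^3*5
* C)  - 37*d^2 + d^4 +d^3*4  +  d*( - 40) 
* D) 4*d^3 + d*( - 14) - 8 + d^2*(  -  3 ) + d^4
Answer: B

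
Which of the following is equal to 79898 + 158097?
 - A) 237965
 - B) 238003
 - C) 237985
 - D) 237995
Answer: D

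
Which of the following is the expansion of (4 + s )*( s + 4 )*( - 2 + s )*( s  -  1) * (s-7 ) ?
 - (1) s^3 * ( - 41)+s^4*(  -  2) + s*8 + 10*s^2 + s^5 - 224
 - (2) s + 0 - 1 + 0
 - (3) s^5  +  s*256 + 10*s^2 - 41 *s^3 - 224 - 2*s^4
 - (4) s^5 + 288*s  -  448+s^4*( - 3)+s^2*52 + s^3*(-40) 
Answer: 3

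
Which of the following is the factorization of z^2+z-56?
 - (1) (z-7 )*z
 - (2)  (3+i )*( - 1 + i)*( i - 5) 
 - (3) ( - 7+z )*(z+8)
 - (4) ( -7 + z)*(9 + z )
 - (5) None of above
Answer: 3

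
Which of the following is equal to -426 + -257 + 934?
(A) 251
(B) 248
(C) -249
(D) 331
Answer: A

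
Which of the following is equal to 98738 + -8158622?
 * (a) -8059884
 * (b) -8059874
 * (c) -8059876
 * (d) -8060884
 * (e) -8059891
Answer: a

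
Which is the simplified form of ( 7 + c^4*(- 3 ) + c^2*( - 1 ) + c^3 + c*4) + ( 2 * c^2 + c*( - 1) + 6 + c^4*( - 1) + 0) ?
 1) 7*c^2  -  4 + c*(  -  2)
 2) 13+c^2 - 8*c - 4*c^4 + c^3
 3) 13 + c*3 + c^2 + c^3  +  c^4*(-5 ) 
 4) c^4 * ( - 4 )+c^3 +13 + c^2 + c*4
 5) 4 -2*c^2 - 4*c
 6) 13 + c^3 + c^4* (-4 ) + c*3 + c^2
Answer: 6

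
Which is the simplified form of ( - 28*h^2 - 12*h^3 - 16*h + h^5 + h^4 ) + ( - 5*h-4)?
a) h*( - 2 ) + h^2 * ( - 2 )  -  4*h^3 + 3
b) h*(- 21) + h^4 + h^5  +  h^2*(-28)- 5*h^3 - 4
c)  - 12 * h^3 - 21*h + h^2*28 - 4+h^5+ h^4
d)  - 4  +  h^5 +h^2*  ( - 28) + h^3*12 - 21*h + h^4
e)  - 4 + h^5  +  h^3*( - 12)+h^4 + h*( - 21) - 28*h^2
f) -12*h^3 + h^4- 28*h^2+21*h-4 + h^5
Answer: e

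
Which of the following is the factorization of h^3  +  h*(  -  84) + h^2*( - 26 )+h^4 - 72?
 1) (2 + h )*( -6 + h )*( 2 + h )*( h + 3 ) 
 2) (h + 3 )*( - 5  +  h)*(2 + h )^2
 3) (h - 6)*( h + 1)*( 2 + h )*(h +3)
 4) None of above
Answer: 1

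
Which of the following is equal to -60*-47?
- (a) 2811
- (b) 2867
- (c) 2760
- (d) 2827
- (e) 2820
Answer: e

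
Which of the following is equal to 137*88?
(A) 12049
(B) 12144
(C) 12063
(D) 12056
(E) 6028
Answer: D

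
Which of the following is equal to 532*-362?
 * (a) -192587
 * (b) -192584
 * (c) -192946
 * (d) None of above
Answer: b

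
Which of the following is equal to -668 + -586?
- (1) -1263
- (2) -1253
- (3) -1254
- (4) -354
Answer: 3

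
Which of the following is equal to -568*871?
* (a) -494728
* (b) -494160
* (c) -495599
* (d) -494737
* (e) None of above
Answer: a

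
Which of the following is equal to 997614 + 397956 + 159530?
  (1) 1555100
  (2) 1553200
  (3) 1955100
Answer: 1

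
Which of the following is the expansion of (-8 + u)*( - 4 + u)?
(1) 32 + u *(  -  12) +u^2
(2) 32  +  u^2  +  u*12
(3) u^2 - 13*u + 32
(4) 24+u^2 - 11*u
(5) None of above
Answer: 1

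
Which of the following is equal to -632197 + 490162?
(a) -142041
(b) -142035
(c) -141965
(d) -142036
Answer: b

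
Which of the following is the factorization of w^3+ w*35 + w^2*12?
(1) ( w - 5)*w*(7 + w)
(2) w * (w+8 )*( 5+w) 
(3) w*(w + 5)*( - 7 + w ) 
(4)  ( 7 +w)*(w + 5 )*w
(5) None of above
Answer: 4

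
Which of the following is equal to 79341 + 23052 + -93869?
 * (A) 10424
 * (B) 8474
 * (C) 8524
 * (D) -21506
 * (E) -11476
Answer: C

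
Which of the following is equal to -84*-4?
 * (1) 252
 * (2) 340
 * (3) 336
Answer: 3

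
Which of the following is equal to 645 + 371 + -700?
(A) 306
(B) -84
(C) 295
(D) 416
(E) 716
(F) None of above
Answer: F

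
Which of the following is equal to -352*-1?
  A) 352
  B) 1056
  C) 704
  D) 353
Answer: A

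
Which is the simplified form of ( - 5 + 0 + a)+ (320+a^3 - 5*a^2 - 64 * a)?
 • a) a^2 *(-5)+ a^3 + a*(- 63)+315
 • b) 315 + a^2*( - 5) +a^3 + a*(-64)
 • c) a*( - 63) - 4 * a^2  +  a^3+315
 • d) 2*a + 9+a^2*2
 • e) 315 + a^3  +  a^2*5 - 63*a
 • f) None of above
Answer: a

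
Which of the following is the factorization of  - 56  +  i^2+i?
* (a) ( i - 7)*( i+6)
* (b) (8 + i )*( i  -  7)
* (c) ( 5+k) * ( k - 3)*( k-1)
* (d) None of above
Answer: b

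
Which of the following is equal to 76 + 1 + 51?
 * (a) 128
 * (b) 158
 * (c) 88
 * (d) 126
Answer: a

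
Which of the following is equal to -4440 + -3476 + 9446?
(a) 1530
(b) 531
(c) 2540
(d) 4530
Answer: a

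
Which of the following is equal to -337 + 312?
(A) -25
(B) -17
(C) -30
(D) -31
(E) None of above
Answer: A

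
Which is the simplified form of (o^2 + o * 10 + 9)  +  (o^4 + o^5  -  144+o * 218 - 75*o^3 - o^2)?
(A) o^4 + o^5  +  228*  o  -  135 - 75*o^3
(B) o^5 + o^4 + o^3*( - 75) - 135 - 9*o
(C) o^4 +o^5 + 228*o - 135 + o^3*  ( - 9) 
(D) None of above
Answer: A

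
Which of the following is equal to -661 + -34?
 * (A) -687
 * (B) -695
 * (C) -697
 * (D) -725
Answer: B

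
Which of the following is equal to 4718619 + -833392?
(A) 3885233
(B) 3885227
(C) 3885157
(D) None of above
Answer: B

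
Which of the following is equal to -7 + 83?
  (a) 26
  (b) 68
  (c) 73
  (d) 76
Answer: d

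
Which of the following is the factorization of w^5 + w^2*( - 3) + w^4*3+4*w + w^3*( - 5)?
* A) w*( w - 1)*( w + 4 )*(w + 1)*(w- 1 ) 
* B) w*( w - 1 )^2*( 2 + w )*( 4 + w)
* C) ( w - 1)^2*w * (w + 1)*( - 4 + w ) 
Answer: A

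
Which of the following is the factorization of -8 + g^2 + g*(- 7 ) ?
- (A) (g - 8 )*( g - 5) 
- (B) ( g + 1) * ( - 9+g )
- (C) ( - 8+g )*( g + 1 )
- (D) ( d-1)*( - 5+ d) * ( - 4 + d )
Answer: C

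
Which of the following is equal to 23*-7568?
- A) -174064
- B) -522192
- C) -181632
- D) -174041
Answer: A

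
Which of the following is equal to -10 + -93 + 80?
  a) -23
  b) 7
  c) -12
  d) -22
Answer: a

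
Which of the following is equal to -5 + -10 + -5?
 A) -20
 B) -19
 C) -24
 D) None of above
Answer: A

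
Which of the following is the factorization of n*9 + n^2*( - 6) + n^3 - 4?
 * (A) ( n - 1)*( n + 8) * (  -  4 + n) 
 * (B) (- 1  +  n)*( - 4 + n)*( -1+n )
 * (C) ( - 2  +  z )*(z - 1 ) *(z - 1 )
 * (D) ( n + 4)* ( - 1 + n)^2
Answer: B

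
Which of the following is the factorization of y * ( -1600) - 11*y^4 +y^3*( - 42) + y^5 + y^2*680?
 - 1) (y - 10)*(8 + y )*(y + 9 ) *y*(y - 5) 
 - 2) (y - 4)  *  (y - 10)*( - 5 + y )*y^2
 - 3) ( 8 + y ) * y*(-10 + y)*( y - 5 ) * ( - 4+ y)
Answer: 3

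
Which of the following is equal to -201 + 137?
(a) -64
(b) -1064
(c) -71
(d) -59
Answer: a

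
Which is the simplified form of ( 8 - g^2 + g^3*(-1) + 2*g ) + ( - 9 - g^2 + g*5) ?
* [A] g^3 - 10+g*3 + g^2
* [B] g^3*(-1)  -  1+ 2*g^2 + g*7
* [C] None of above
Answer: C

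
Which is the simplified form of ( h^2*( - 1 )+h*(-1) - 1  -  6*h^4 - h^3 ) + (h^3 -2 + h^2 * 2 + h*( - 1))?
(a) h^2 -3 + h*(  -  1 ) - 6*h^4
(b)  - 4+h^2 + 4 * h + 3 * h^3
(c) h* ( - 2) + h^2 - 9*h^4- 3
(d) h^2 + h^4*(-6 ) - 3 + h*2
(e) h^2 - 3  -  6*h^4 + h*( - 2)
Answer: e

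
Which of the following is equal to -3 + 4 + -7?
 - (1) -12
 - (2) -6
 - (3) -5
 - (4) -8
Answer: 2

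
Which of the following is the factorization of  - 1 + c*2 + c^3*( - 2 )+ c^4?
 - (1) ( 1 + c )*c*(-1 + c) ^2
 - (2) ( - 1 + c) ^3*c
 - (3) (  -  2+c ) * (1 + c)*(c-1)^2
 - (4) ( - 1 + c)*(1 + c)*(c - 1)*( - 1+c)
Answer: 4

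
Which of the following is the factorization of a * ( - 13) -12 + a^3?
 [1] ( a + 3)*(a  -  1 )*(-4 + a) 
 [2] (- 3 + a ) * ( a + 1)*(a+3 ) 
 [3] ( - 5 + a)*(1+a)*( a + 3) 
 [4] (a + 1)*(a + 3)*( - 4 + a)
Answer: 4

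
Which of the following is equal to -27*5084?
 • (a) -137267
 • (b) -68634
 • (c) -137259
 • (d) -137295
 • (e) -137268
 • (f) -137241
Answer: e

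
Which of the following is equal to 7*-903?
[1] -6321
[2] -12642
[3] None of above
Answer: 1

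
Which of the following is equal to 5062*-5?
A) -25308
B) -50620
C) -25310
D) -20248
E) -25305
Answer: C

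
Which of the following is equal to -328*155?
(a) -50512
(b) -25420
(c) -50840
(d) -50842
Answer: c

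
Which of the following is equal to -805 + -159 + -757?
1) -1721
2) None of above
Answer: 1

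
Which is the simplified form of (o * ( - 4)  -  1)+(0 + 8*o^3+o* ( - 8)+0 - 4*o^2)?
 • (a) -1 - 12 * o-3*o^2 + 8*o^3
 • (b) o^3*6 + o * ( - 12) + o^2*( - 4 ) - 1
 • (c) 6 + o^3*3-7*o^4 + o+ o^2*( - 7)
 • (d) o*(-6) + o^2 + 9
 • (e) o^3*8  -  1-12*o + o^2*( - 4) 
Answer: e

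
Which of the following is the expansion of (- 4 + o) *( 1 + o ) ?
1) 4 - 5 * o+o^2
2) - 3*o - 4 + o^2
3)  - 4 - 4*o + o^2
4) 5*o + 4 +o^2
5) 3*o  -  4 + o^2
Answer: 2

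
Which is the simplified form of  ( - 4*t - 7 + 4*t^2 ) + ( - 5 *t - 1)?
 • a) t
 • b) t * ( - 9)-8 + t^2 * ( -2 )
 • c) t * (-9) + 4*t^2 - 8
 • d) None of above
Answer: c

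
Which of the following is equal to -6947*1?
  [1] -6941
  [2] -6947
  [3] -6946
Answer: 2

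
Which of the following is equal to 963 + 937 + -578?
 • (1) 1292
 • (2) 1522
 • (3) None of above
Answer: 3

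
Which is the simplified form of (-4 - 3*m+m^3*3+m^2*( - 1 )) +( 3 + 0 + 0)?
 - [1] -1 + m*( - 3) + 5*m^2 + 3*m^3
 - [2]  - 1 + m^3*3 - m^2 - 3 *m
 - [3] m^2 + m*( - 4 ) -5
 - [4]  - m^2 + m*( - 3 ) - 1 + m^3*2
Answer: 2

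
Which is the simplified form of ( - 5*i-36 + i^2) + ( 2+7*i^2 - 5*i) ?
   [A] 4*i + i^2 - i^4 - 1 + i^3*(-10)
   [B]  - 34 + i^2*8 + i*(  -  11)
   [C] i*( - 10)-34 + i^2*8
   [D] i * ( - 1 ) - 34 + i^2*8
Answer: C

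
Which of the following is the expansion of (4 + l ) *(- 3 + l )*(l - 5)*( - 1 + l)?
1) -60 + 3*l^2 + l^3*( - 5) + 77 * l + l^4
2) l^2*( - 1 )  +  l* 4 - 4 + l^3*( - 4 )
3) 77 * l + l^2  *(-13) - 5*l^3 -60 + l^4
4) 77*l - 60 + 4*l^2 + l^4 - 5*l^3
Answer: 3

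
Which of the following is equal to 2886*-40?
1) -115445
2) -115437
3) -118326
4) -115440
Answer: 4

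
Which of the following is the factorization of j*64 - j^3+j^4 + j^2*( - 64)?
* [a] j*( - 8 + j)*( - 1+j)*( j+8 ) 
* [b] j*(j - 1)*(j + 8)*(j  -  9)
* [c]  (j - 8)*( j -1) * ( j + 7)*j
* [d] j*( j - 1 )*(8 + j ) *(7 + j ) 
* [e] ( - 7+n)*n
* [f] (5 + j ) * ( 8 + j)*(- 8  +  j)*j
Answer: a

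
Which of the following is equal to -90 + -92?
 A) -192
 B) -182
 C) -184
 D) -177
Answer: B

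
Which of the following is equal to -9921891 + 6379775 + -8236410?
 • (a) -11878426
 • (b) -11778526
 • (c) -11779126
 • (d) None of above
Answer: b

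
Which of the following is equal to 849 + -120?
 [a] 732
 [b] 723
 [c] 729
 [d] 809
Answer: c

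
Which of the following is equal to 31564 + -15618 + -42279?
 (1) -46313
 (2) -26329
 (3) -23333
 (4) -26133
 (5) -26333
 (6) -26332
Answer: 5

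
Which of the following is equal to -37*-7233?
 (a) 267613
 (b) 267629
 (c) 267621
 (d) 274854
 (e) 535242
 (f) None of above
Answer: c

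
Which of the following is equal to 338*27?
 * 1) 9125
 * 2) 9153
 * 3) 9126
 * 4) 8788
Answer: 3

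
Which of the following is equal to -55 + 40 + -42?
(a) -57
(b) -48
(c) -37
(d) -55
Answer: a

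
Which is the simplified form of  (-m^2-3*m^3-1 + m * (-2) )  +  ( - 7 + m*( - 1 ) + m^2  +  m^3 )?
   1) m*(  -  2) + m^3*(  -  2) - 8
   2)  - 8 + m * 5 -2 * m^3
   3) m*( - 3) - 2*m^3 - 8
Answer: 3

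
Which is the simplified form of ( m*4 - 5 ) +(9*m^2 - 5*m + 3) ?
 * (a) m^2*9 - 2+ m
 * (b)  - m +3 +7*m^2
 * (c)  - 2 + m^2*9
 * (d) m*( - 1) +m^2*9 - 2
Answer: d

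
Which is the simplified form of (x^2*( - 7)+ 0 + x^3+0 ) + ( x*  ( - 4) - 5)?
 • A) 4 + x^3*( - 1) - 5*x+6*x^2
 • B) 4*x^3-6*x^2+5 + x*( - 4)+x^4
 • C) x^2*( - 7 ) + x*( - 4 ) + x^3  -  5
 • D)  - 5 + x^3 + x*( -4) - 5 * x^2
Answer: C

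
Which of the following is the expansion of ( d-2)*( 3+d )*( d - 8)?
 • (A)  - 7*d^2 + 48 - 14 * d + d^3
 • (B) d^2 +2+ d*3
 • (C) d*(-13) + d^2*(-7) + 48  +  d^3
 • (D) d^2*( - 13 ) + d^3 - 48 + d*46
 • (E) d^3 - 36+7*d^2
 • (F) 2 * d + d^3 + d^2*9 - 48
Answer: A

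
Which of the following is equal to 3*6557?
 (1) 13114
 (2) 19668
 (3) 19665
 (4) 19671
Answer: 4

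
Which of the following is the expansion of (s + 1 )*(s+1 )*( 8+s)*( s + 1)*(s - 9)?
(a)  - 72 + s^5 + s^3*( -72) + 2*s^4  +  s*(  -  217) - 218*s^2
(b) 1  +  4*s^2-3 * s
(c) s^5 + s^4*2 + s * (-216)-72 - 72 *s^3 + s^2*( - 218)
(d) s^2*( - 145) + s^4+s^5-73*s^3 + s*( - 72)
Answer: a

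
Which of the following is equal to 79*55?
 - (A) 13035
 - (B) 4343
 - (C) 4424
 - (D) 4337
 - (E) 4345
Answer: E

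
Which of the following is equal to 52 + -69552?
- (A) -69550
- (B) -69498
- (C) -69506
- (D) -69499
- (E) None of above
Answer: E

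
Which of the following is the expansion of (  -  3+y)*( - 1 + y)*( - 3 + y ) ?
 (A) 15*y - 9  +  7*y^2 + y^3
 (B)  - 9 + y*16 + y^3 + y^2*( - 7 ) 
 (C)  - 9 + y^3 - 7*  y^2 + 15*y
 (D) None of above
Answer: C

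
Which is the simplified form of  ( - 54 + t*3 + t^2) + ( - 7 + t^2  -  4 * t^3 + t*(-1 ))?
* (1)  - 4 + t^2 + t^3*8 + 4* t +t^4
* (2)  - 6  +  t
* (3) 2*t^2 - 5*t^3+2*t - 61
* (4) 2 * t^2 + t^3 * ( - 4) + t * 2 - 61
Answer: 4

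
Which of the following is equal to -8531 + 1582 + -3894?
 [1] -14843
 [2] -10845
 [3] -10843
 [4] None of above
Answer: 3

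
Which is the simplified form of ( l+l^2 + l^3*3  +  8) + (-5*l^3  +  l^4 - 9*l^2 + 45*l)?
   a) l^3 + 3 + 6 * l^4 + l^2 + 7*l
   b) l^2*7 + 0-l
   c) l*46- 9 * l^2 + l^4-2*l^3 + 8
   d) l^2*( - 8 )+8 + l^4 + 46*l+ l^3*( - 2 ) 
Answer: d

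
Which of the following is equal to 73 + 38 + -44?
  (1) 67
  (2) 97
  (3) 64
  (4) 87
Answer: 1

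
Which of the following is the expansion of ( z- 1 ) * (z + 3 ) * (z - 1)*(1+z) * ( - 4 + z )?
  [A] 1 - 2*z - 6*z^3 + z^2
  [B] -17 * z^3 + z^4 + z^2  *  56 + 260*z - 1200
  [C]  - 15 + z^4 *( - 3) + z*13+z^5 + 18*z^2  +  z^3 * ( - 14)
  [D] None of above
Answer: D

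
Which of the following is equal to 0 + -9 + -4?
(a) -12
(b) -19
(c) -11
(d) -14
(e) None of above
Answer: e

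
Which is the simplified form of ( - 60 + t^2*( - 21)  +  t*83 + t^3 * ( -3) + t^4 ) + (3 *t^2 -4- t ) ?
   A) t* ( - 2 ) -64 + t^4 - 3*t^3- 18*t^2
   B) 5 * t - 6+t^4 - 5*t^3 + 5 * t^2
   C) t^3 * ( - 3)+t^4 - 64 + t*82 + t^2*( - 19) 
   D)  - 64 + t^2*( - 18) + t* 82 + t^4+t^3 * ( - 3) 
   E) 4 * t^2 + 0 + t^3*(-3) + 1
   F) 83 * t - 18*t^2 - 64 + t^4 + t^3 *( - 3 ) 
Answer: D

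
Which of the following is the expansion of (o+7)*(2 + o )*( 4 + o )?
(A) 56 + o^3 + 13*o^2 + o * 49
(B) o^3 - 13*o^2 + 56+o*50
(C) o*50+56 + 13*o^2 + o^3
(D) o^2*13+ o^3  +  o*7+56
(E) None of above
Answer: C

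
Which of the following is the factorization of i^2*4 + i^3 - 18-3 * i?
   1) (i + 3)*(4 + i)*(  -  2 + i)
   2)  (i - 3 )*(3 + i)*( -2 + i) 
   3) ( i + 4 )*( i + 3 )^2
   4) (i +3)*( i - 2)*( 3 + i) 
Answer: 4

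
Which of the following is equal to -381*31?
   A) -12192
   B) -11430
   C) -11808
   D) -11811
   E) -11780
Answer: D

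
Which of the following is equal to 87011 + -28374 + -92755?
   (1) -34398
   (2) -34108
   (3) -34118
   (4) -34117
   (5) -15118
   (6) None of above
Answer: 3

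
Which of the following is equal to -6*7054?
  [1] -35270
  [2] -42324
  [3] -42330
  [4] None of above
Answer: 2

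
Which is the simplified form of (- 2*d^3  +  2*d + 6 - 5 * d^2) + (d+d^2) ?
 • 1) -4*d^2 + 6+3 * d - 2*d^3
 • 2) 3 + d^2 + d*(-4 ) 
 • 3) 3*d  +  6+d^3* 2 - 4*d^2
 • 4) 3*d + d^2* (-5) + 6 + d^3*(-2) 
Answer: 1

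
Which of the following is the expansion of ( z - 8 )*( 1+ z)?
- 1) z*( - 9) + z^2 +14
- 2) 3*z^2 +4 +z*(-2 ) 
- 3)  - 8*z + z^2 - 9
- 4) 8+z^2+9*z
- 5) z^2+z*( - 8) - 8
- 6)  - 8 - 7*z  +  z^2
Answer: 6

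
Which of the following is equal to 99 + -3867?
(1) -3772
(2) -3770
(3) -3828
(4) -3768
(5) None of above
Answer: 4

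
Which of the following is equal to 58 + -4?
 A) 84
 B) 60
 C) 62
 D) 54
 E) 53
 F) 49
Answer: D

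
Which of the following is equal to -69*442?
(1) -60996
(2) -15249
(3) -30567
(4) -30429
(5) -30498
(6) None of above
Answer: 5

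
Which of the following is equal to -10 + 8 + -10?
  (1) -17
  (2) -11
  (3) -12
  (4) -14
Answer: 3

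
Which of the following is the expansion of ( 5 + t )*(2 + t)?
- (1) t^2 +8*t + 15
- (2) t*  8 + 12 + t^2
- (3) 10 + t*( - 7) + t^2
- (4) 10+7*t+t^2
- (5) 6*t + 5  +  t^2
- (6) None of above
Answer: 4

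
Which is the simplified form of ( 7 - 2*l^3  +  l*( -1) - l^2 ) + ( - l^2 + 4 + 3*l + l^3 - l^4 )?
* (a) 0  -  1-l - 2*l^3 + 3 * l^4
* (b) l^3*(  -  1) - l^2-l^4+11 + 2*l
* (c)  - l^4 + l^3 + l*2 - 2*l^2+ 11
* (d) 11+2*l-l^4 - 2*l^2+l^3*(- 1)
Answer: d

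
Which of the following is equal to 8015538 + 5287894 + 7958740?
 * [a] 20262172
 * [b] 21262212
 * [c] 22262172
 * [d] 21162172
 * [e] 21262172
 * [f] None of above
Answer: e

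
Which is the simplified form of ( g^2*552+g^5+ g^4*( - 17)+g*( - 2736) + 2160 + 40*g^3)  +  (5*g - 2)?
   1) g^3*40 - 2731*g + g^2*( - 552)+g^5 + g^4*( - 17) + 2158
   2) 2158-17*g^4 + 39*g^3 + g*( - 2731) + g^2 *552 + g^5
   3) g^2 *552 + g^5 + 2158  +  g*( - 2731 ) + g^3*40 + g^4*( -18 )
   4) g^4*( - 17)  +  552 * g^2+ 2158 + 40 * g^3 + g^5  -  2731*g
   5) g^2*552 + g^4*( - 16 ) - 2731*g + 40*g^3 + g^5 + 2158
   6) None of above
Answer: 4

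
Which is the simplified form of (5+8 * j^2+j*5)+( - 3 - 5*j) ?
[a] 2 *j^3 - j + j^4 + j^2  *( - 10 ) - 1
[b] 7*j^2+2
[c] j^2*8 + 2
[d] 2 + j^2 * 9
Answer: c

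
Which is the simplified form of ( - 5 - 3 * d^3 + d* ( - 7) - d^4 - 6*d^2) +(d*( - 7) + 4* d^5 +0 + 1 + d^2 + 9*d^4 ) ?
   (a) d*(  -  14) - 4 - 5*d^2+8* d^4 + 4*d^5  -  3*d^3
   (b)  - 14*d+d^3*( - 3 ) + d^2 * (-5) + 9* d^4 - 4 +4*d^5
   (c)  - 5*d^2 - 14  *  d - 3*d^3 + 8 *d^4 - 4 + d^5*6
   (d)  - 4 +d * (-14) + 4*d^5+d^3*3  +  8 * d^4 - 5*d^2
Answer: a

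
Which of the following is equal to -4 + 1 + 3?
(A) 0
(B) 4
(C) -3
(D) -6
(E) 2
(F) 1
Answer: A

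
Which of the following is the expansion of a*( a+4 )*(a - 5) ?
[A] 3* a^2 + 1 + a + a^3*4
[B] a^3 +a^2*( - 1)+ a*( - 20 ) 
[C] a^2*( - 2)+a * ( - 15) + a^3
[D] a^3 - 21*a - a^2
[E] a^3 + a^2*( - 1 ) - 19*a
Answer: B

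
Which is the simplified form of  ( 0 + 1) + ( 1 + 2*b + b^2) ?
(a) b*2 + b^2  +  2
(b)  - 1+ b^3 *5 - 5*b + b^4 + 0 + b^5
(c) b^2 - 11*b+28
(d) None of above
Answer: a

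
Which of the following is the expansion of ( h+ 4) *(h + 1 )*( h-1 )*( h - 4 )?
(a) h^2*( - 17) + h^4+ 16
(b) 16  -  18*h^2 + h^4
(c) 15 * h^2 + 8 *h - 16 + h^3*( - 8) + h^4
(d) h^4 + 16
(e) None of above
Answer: a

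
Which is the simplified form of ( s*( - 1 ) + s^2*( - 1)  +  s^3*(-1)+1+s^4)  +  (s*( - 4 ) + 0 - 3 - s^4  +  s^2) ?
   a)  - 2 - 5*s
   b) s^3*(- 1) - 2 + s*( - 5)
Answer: b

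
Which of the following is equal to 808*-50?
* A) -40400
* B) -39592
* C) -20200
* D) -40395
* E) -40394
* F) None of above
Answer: A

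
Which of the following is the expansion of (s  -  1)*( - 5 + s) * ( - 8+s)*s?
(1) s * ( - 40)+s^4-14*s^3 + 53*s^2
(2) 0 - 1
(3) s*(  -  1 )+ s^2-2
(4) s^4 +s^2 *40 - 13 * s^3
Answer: 1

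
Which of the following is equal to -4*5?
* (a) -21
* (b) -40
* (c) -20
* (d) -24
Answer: c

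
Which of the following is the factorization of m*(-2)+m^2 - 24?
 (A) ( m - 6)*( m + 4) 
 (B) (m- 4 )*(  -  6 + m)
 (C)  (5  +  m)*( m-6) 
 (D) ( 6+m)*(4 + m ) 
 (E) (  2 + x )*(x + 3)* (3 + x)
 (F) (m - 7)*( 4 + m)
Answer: A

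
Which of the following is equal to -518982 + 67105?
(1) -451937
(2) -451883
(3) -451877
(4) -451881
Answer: 3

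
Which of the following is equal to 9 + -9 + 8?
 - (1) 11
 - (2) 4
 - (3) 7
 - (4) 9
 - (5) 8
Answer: 5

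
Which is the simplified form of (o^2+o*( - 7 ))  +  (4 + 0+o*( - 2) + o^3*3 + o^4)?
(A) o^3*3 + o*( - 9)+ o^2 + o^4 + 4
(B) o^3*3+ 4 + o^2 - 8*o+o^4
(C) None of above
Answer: A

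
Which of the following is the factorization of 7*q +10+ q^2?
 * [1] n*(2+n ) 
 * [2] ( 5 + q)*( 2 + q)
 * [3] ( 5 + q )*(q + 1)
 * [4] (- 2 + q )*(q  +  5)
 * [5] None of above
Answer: 2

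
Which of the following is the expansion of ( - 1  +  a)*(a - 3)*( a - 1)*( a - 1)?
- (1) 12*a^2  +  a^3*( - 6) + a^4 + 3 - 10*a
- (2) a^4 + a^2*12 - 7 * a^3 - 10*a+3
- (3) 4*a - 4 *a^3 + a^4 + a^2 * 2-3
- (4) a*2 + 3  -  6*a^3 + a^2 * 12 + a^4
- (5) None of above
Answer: 1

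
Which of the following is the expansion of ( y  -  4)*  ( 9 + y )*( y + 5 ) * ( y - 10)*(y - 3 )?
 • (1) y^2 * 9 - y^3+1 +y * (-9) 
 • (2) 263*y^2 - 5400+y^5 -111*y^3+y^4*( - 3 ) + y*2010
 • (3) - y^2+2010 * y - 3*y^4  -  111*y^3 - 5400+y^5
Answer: 2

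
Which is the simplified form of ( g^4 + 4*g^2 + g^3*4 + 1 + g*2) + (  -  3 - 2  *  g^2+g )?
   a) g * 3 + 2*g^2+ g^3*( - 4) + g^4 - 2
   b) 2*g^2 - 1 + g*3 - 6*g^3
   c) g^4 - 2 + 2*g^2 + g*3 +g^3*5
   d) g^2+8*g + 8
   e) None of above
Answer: e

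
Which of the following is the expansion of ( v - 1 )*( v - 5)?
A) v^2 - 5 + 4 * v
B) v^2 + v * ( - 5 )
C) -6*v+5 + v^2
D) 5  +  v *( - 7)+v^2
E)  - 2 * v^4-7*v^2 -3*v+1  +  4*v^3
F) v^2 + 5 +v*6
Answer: C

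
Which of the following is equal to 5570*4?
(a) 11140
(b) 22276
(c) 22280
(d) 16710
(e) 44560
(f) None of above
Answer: c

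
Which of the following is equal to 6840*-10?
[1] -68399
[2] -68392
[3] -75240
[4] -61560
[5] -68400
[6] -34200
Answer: 5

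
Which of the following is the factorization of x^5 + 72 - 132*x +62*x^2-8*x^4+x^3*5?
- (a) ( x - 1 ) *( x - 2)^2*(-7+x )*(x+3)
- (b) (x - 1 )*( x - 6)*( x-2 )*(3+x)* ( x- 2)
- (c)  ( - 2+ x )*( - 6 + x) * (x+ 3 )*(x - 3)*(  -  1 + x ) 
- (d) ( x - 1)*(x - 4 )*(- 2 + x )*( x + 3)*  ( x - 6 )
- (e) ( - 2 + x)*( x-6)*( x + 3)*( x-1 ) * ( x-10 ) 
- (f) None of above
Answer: b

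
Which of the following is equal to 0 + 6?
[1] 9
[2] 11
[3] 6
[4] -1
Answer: 3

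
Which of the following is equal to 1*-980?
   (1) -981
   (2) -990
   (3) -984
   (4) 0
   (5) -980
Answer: 5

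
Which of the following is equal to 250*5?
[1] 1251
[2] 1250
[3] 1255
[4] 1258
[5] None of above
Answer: 2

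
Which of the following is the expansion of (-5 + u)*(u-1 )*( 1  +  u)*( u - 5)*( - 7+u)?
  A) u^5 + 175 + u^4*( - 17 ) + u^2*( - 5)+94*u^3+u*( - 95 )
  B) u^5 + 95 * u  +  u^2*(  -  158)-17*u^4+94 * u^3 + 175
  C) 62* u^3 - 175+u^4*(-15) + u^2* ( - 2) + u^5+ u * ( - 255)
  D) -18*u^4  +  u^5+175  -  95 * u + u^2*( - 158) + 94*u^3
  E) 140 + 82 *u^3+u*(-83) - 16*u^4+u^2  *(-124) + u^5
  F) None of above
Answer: F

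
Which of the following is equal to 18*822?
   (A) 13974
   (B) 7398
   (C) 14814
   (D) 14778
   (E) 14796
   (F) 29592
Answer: E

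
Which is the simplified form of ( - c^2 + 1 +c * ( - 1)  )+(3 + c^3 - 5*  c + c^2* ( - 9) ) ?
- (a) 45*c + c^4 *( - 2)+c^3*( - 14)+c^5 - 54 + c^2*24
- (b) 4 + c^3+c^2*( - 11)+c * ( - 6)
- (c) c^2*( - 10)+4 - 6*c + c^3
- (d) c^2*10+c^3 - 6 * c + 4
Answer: c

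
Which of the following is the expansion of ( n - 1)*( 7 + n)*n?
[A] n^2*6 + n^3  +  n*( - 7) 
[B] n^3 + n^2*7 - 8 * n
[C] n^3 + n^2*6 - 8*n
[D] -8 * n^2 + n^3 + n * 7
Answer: A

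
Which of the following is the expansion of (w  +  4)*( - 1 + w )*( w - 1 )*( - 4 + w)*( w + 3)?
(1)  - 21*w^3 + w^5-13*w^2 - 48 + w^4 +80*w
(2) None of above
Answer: 1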